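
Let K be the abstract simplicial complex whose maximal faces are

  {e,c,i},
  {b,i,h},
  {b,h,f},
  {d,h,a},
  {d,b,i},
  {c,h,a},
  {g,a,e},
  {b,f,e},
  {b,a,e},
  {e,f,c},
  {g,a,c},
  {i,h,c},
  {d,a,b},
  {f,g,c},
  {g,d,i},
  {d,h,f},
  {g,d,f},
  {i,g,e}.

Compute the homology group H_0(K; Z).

Order the vertices as a < b < c < d < e < f < g < h < i. Listing each simplex with vertices in this order, K has dimension 2 with simplices:

  0-simplices (9): a, b, c, d, e, f, g, h, i
  1-simplices (27): ab, ac, ad, ae, ag, ah, bd, be, bf, bh, bi, ce, cf, cg, ch, ci, df, dg, dh, di, ef, eg, ei, fg, fh, gi, hi
  2-simplices (18): abd, abe, acg, ach, adh, aeg, bdi, bef, bfh, bhi, cef, cei, cfg, chi, dfg, dfh, dgi, egi

giving chain groups C_0 ≅ Z^9, C_1 ≅ Z^27, C_2 ≅ Z^18.

∂_1: C_1 → C_0 is given by ∂[p,q] = [q] − [p]. For instance
  ∂ah = h − a.
This gives a 9×27 integer matrix of rank 8; reducing to Smith normal form yields diagonal entries (1,1,1,1,1,1,1,1).

Boundary ∂_2: C_2 → C_1 sends each 2-simplex [p,q,r] to [q,r] − [p,r] + [p,q]. For instance
  ∂abe = be − ae + ab,
  ∂dgi = gi − di + dg.
The 27×18 boundary matrix has rank 18 and Smith normal form diag(1,1,1,1,1,1,1,1,1,1,1,1,1,1,1,1,1,2).

Computing H_k = (kernel of ∂_k) / (image of ∂_{k+1}):

  H_0: rank C_0 − rank ∂_1 = 9 − 8 = 1, and the invariant factors of ∂_1 are all 1, so H_0 = Z.

H_0 = Z.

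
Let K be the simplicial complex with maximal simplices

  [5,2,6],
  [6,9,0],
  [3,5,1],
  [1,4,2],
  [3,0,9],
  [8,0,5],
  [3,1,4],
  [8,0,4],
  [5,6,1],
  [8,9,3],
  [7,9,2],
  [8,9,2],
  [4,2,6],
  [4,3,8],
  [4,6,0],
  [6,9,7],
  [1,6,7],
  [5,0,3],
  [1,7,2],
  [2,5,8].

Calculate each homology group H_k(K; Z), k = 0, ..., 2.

Order the vertices as 0 < 1 < 2 < 3 < 4 < 5 < 6 < 7 < 8 < 9. Listing each simplex with vertices in this order, K has dimension 2 with simplices:

  0-simplices (10): [0], [1], [2], [3], [4], [5], [6], [7], [8], [9]
  1-simplices (30): (30 of them)
  2-simplices (20): (20 of them)

giving chain groups C_0 ≅ Z^10, C_1 ≅ Z^30, C_2 ≅ Z^20.

∂_1: C_1 → C_0 maps an edge to its endpoints' difference, ∂[p,q] = q − p. For instance
  ∂[1,5] = [5] − [1].
The resulting 10×30 matrix has rank 9, and its Smith normal form has invariant factors (1,1,1,1,1,1,1,1,1).

The boundary map ∂_2: C_2 → C_1 acts by ∂[p,q,r] = [q,r] − [p,r] + [p,q]. For instance
  ∂[1,2,4] = [2,4] − [1,4] + [1,2],
  ∂[0,3,9] = [3,9] − [0,9] + [0,3].
The resulting 30×20 matrix has rank 20, and its Smith normal form has invariant factors (1,1,1,1,1,1,1,1,1,1,1,1,1,1,1,1,1,1,1,2).

Reading off H_k = ker ∂_k / im ∂_{k+1}:

  H_0: rank C_0 − rank ∂_1 = 10 − 9 = 1, and the invariant factors of ∂_1 are all 1, so H_0 ≅ Z.
  H_1: rank ker ∂_1 − rank ∂_2 = (30 − 9) − 20 = 1, and ∂_2 has invariant factor 2 > 1, so H_1 ≅ Z ⊕ Z/2Z.
  H_2: rank ker ∂_2 − rank ∂_3 = (20 − 20) − 0 = 0, and there is no ∂_3, so H_2 ≅ 0.

H_0 = Z,  H_1 = Z ⊕ Z/2Z,  H_2 = 0.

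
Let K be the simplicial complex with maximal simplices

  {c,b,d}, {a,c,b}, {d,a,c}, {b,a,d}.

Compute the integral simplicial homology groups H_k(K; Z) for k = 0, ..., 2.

Order the vertices as a < b < c < d. Listing each simplex with vertices in this order, K has dimension 2 with simplices:

  0-simplices (4): a, b, c, d
  1-simplices (6): ab, ac, ad, bc, bd, cd
  2-simplices (4): abc, abd, acd, bcd

giving chain groups C_0 ≅ Z^4, C_1 ≅ Z^6, C_2 ≅ Z^4.

∂_1: C_1 → C_0 maps an edge to its endpoints' difference, ∂[p,q] = q − p. For instance
  ∂cd = d − c.
The 4×6 boundary matrix has rank 3 and Smith normal form diag(1,1,1).

∂_2: C_2 → C_1 sends each 2-simplex [p,q,r] to [q,r] − [p,r] + [p,q]. For instance
  ∂acd = cd − ad + ac,
  ∂bcd = cd − bd + bc.
This gives a 6×4 integer matrix of rank 3; reducing to Smith normal form yields diagonal entries (1,1,1).

Reading off H_k = ker ∂_k / im ∂_{k+1}:

  H_0: rank C_0 − rank ∂_1 = 4 − 3 = 1, and the invariant factors of ∂_1 are all 1, so H_0 = Z.
  H_1: rank ker ∂_1 − rank ∂_2 = (6 − 3) − 3 = 0, and the invariant factors of ∂_2 are all 1, so H_1 = 0.
  H_2: rank ker ∂_2 − rank ∂_3 = (4 − 3) − 0 = 1, and there is no ∂_3, so H_2 = Z.

(K is a triangulation of the 2-sphere S^2.)

H_0 ≅ Z,  H_1 = 0,  H_2 ≅ Z.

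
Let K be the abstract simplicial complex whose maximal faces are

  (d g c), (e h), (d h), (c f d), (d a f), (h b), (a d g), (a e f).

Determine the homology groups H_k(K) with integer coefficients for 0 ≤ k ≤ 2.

H_0 = Z,  H_1 = Z,  H_2 = 0.

We work with the vertex ordering a < b < c < d < e < f < g < h. The simplices of K, each written with vertices in increasing order, are:

  0-simplices (8): a, b, c, d, e, f, g, h
  1-simplices (13): ad, ae, af, ag, bh, cd, cf, cg, df, dg, dh, ef, eh
  2-simplices (5): adf, adg, aef, cdf, cdg

so the chain groups are C_0 ≅ Z^8, C_1 ≅ Z^13, C_2 ≅ Z^5.

∂_1: C_1 → C_0 maps an edge to its endpoints' difference, ∂[p,q] = q − p. For instance
  ∂cg = g − c.
This gives a 8×13 integer matrix of rank 7; reducing to Smith normal form yields diagonal entries (1,1,1,1,1,1,1).

The boundary map ∂_2: C_2 → C_1 maps a triangle to the signed sum of its edges. For instance
  ∂aef = ef − af + ae,
  ∂cdg = dg − cg + cd.
The resulting 13×5 matrix has rank 5, and its Smith normal form has invariant factors (1,1,1,1,1).

Computing H_k = (kernel of ∂_k) / (image of ∂_{k+1}):

  H_0: rank C_0 − rank ∂_1 = 8 − 7 = 1, and the invariant factors of ∂_1 are all 1, so H_0 ≅ Z.
  H_1: rank ker ∂_1 − rank ∂_2 = (13 − 7) − 5 = 1, and the invariant factors of ∂_2 are all 1, so H_1 ≅ Z.
  H_2: rank ker ∂_2 − rank ∂_3 = (5 − 5) − 0 = 0, and there is no ∂_3, so H_2 ≅ 0.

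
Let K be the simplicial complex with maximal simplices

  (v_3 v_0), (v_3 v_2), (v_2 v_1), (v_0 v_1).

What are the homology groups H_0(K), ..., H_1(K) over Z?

H_0 ≅ Z,  H_1 ≅ Z.

Fix the vertex order v_0 < v_1 < v_2 < v_3 and write every simplex with vertices in increasing order. Then dim K = 1 and the simplices of K are:

  0-simplices (4): [v_0], [v_1], [v_2], [v_3]
  1-simplices (4): [v_0,v_1], [v_0,v_3], [v_1,v_2], [v_2,v_3]

Hence C_0 ≅ Z^4, C_1 ≅ Z^4.

∂_1: C_1 → C_0 maps an edge to its endpoints' difference, ∂[p,q] = q − p. For instance
  ∂[v_0,v_3] = [v_3] − [v_0].
As a 4×4 matrix over Z this has rank 3, with invariant factors (1,1,1).

Reading off H_k = ker ∂_k / im ∂_{k+1}:

  H_0: rank C_0 − rank ∂_1 = 4 − 3 = 1, and the invariant factors of ∂_1 are all 1, so H_0 ≅ Z.
  H_1: rank ker ∂_1 − rank ∂_2 = (4 − 3) − 0 = 1, and there is no ∂_2, so H_1 ≅ Z.

As a check, the Euler characteristic is 4 − 4 = 0, which agrees with 1 − 1 = 0.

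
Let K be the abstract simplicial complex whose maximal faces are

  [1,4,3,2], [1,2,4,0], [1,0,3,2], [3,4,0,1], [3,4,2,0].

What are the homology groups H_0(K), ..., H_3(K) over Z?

Take the total order 0 < 1 < 2 < 3 < 4 on the vertex set. Then K (dimension 3) consists of the simplices:

  0-simplices (5): [0], [1], [2], [3], [4]
  1-simplices (10): [0,1], [0,2], [0,3], [0,4], [1,2], [1,3], [1,4], [2,3], [2,4], [3,4]
  2-simplices (10): [0,1,2], [0,1,3], [0,1,4], [0,2,3], [0,2,4], [0,3,4], [1,2,3], [1,2,4], [1,3,4], [2,3,4]
  3-simplices (5): [0,1,2,3], [0,1,2,4], [0,1,3,4], [0,2,3,4], [1,2,3,4]

so the chain groups are C_0 ≅ Z^5, C_1 ≅ Z^10, C_2 ≅ Z^10, C_3 ≅ Z^5.

The boundary map ∂_1: C_1 → C_0 maps an edge to its endpoints' difference, ∂[p,q] = q − p. For instance
  ∂[2,3] = [3] − [2].
The 5×10 boundary matrix has rank 4 and Smith normal form diag(1,1,1,1).

∂_2: C_2 → C_1 acts by ∂[p,q,r] = [q,r] − [p,r] + [p,q]. For instance
  ∂[0,1,4] = [1,4] − [0,4] + [0,1],
  ∂[0,1,2] = [1,2] − [0,2] + [0,1].
This gives a 10×10 integer matrix of rank 6; reducing to Smith normal form yields diagonal entries (1,1,1,1,1,1).

Boundary ∂_3: C_3 → C_2 sends each 3-simplex σ to the alternating sum Σ_i (−1)^i (σ with its i-th vertex removed). For instance
  ∂[0,2,3,4] = [2,3,4] − [0,3,4] + [0,2,4] − [0,2,3],
  ∂[0,1,2,4] = [1,2,4] − [0,2,4] + [0,1,4] − [0,1,2].
The resulting 10×5 matrix has rank 4, and its Smith normal form has invariant factors (1,1,1,1).

Reading off H_k = ker ∂_k / im ∂_{k+1}:

  H_0: rank C_0 − rank ∂_1 = 5 − 4 = 1, and the invariant factors of ∂_1 are all 1, so H_0 ≅ Z.
  H_1: rank ker ∂_1 − rank ∂_2 = (10 − 4) − 6 = 0, and the invariant factors of ∂_2 are all 1, so H_1 ≅ 0.
  H_2: rank ker ∂_2 − rank ∂_3 = (10 − 6) − 4 = 0, and the invariant factors of ∂_3 are all 1, so H_2 ≅ 0.
  H_3: rank ker ∂_3 − rank ∂_4 = (5 − 4) − 0 = 1, and there is no ∂_4, so H_3 ≅ Z.

As a check, the Euler characteristic is 5 − 10 + 10 − 5 = 0, which agrees with 1 − 0 + 0 − 1 = 0.

H_0 ≅ Z,  H_1 = 0,  H_2 = 0,  H_3 ≅ Z.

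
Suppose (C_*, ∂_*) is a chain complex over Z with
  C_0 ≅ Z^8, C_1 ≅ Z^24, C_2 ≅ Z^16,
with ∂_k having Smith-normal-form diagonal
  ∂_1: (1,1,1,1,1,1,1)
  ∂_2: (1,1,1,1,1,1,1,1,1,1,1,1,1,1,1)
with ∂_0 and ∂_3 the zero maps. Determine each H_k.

H_0 = Z,  H_1 = Z^2,  H_2 = Z.

H_0: b_0 = 8 − 0 − 7 = 1; torsion from ∂_1 factors > 1: none. So H_0 = Z.
H_1: b_1 = 24 − 7 − 15 = 2; torsion from ∂_2 factors > 1: none. So H_1 = Z^2.
H_2: b_2 = 16 − 15 − 0 = 1; torsion from ∂_3 factors > 1: none. So H_2 = Z.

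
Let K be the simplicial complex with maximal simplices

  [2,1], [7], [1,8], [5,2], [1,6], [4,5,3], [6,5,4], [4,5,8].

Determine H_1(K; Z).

H_1 ≅ Z^2.

Take the total order 1 < 2 < 3 < 4 < 5 < 6 < 7 < 8 on the vertex set. Then K (dimension 2) consists of the simplices:

  0-simplices (8): [1], [2], [3], [4], [5], [6], [7], [8]
  1-simplices (11): [1,2], [1,6], [1,8], [2,5], [3,4], [3,5], [4,5], [4,6], [4,8], [5,6], [5,8]
  2-simplices (3): [3,4,5], [4,5,6], [4,5,8]

so the chain groups are C_0 ≅ Z^8, C_1 ≅ Z^11, C_2 ≅ Z^3.

Boundary ∂_1: C_1 → C_0 is given by ∂[p,q] = [q] − [p]. For instance
  ∂[4,5] = [5] − [4].
As a 8×11 matrix over Z this has rank 6, with invariant factors (1,1,1,1,1,1).

The boundary map ∂_2: C_2 → C_1 acts by ∂[p,q,r] = [q,r] − [p,r] + [p,q]. For instance
  ∂[4,5,8] = [5,8] − [4,8] + [4,5],
  ∂[4,5,6] = [5,6] − [4,6] + [4,5].
As a 11×3 matrix over Z this has rank 3, with invariant factors (1,1,1).

Now H_k = ker ∂_k / im ∂_{k+1}, so:

  H_1: rank ker ∂_1 − rank ∂_2 = (11 − 6) − 3 = 2, and the invariant factors of ∂_2 are all 1, so H_1 = Z^2.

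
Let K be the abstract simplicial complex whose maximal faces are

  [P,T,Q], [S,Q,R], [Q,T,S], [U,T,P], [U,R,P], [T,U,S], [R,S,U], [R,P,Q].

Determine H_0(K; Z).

H_0 = Z.

Order the vertices as P < Q < R < S < T < U. Listing each simplex with vertices in this order, K has dimension 2 with simplices:

  0-simplices (6): P, Q, R, S, T, U
  1-simplices (12): PQ, PR, PT, PU, QR, QS, QT, RS, RU, ST, SU, TU
  2-simplices (8): PQR, PQT, PRU, PTU, QRS, QST, RSU, STU

so the chain groups are C_0 ≅ Z^6, C_1 ≅ Z^12, C_2 ≅ Z^8.

The boundary map ∂_1: C_1 → C_0 is given by ∂[p,q] = [q] − [p]. For instance
  ∂TU = U − T.
The resulting 6×12 matrix has rank 5, and its Smith normal form has invariant factors (1,1,1,1,1).

∂_2: C_2 → C_1 acts by ∂[p,q,r] = [q,r] − [p,r] + [p,q]. For instance
  ∂PTU = TU − PU + PT,
  ∂PQT = QT − PT + PQ.
As a 12×8 matrix over Z this has rank 7, with invariant factors (1,1,1,1,1,1,1).

From H_k ≅ ker(∂_k) / im(∂_{k+1}) we obtain:

  H_0: rank C_0 − rank ∂_1 = 6 − 5 = 1, and the invariant factors of ∂_1 are all 1, so H_0 = Z.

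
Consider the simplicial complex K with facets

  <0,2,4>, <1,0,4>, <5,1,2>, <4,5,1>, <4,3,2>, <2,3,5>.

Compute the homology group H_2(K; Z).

H_2 = 0.

We work with the vertex ordering 0 < 1 < 2 < 3 < 4 < 5. The simplices of K, each written with vertices in increasing order, are:

  0-simplices (6): [0], [1], [2], [3], [4], [5]
  1-simplices (12): [0,1], [0,2], [0,4], [1,2], [1,4], [1,5], [2,3], [2,4], [2,5], [3,4], [3,5], [4,5]
  2-simplices (6): [0,1,4], [0,2,4], [1,2,5], [1,4,5], [2,3,4], [2,3,5]

so the chain groups are C_0 ≅ Z^6, C_1 ≅ Z^12, C_2 ≅ Z^6.

Boundary ∂_1: C_1 → C_0 sends each edge [p,q] (with p < q) to q − p.
This gives a 6×12 integer matrix of rank 5; reducing to Smith normal form yields diagonal entries (1,1,1,1,1).

Boundary ∂_2: C_2 → C_1 acts by ∂[p,q,r] = [q,r] − [p,r] + [p,q]. For instance
  ∂[0,1,4] = [1,4] − [0,4] + [0,1],
  ∂[2,3,5] = [3,5] − [2,5] + [2,3].
This gives a 12×6 integer matrix of rank 6; reducing to Smith normal form yields diagonal entries (1,1,1,1,1,1).

Now H_k = ker ∂_k / im ∂_{k+1}, so:

  H_2: rank ker ∂_2 − rank ∂_3 = (6 − 6) − 0 = 0, and there is no ∂_3, so H_2 ≅ 0.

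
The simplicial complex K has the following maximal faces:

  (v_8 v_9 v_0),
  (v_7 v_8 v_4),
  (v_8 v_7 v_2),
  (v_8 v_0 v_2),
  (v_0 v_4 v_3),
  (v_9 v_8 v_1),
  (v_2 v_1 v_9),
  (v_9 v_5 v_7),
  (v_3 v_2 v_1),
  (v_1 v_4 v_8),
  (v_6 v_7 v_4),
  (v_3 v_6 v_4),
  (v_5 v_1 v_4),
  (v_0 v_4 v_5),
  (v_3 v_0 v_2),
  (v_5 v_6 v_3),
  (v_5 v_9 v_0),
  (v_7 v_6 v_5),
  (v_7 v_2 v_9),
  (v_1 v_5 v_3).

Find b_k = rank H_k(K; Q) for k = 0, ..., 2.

K has 10 vertices, 30 edges, 20 triangles.
rank ∂_0 = 0, rank ∂_1 = 9 ⇒ b_0 = 10 − 0 − 9 = 1; all invariant factors of ∂_1 are 1 so no torsion. So H_0 ≅ Z.
rank ∂_1 = 9, rank ∂_2 = 20 ⇒ b_1 = 30 − 9 − 20 = 1; ∂_2 has invariant factor(s) [2] giving torsion. So H_1 ≅ Z ⊕ Z/2Z.
rank ∂_2 = 20, rank ∂_3 = 0 ⇒ b_2 = 20 − 20 − 0 = 0. So H_2 ≅ 0.

b_0 = 1, b_1 = 1, b_2 = 0.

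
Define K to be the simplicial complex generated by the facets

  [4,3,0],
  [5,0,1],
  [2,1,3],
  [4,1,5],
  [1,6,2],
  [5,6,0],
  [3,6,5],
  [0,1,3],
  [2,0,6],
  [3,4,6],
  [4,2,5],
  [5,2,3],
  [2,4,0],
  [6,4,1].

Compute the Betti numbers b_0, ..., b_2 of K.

b_0 = 1, b_1 = 2, b_2 = 1.

Take the total order 0 < 1 < 2 < 3 < 4 < 5 < 6 on the vertex set. Then K (dimension 2) consists of the simplices:

  0-simplices (7): [0], [1], [2], [3], [4], [5], [6]
  1-simplices (21): [0,1], [0,2], [0,3], [0,4], [0,5], [0,6], [1,2], [1,3], [1,4], [1,5], [1,6], [2,3], [2,4], [2,5], [2,6], [3,4], [3,5], [3,6], [4,5], [4,6], [5,6]
  2-simplices (14): [0,1,3], [0,1,5], [0,2,4], [0,2,6], [0,3,4], [0,5,6], [1,2,3], [1,2,6], [1,4,5], [1,4,6], [2,3,5], [2,4,5], [3,4,6], [3,5,6]

giving chain groups C_0 ≅ Z^7, C_1 ≅ Z^21, C_2 ≅ Z^14.

∂_1: C_1 → C_0 maps an edge to its endpoints' difference, ∂[p,q] = q − p. For instance
  ∂[3,6] = [6] − [3].
The 7×21 boundary matrix has rank 6 and Smith normal form diag(1,1,1,1,1,1).

∂_2: C_2 → C_1 acts by ∂[p,q,r] = [q,r] − [p,r] + [p,q]. For instance
  ∂[0,3,4] = [3,4] − [0,4] + [0,3],
  ∂[1,4,5] = [4,5] − [1,5] + [1,4].
The 21×14 boundary matrix has rank 13 and Smith normal form diag(1,1,1,1,1,1,1,1,1,1,1,1,1).

Computing H_k = (kernel of ∂_k) / (image of ∂_{k+1}):

  H_0: rank C_0 − rank ∂_1 = 7 − 6 = 1, and the invariant factors of ∂_1 are all 1, so H_0 ≅ Z.
  H_1: rank ker ∂_1 − rank ∂_2 = (21 − 6) − 13 = 2, and the invariant factors of ∂_2 are all 1, so H_1 ≅ Z^2.
  H_2: rank ker ∂_2 − rank ∂_3 = (14 − 13) − 0 = 1, and there is no ∂_3, so H_2 ≅ Z.

As a check, the Euler characteristic is 7 − 21 + 14 = 0, which agrees with 1 − 2 + 1 = 0.

Hence the Betti numbers are b_0 = 1, b_1 = 2, b_2 = 1.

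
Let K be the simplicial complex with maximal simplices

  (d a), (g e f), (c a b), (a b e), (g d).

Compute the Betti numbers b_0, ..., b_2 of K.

b_0 = 1, b_1 = 1, b_2 = 0.

We work with the vertex ordering a < b < c < d < e < f < g. The simplices of K, each written with vertices in increasing order, are:

  0-simplices (7): a, b, c, d, e, f, g
  1-simplices (10): ab, ac, ad, ae, bc, be, dg, ef, eg, fg
  2-simplices (3): abc, abe, efg

so the chain groups are C_0 ≅ Z^7, C_1 ≅ Z^10, C_2 ≅ Z^3.

∂_1: C_1 → C_0 maps an edge to its endpoints' difference, ∂[p,q] = q − p.
This gives a 7×10 integer matrix of rank 6; reducing to Smith normal form yields diagonal entries (1,1,1,1,1,1).

The boundary map ∂_2: C_2 → C_1 acts by ∂[p,q,r] = [q,r] − [p,r] + [p,q]. For instance
  ∂abe = be − ae + ab,
  ∂efg = fg − eg + ef.
As a 10×3 matrix over Z this has rank 3, with invariant factors (1,1,1).

Computing H_k = (kernel of ∂_k) / (image of ∂_{k+1}):

  H_0: rank C_0 − rank ∂_1 = 7 − 6 = 1, and the invariant factors of ∂_1 are all 1, so H_0 ≅ Z.
  H_1: rank ker ∂_1 − rank ∂_2 = (10 − 6) − 3 = 1, and the invariant factors of ∂_2 are all 1, so H_1 ≅ Z.
  H_2: rank ker ∂_2 − rank ∂_3 = (3 − 3) − 0 = 0, and there is no ∂_3, so H_2 ≅ 0.

As a check, the Euler characteristic is 7 − 10 + 3 = 0, which agrees with 1 − 1 + 0 = 0.

Hence the Betti numbers are b_0 = 1, b_1 = 1, b_2 = 0.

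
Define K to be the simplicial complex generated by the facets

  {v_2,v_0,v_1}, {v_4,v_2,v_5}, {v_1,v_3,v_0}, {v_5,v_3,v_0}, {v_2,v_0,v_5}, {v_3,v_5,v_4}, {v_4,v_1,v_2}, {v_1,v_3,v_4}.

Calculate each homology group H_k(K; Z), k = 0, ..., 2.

H_0 = Z,  H_1 = 0,  H_2 = Z.

Take the total order v_0 < v_1 < v_2 < v_3 < v_4 < v_5 on the vertex set. Then K (dimension 2) consists of the simplices:

  0-simplices (6): [v_0], [v_1], [v_2], [v_3], [v_4], [v_5]
  1-simplices (12): [v_0,v_1], [v_0,v_2], [v_0,v_3], [v_0,v_5], [v_1,v_2], [v_1,v_3], [v_1,v_4], [v_2,v_4], [v_2,v_5], [v_3,v_4], [v_3,v_5], [v_4,v_5]
  2-simplices (8): [v_0,v_1,v_2], [v_0,v_1,v_3], [v_0,v_2,v_5], [v_0,v_3,v_5], [v_1,v_2,v_4], [v_1,v_3,v_4], [v_2,v_4,v_5], [v_3,v_4,v_5]

Hence C_0 ≅ Z^6, C_1 ≅ Z^12, C_2 ≅ Z^8.

The boundary map ∂_1: C_1 → C_0 maps an edge to its endpoints' difference, ∂[p,q] = q − p. For instance
  ∂[v_0,v_1] = [v_1] − [v_0].
The resulting 6×12 matrix has rank 5, and its Smith normal form has invariant factors (1,1,1,1,1).

Boundary ∂_2: C_2 → C_1 acts by ∂[p,q,r] = [q,r] − [p,r] + [p,q]. For instance
  ∂[v_1,v_2,v_4] = [v_2,v_4] − [v_1,v_4] + [v_1,v_2],
  ∂[v_2,v_4,v_5] = [v_4,v_5] − [v_2,v_5] + [v_2,v_4].
The 12×8 boundary matrix has rank 7 and Smith normal form diag(1,1,1,1,1,1,1).

Reading off H_k = ker ∂_k / im ∂_{k+1}:

  H_0: rank C_0 − rank ∂_1 = 6 − 5 = 1, and the invariant factors of ∂_1 are all 1, so H_0 ≅ Z.
  H_1: rank ker ∂_1 − rank ∂_2 = (12 − 5) − 7 = 0, and the invariant factors of ∂_2 are all 1, so H_1 ≅ 0.
  H_2: rank ker ∂_2 − rank ∂_3 = (8 − 7) − 0 = 1, and there is no ∂_3, so H_2 ≅ Z.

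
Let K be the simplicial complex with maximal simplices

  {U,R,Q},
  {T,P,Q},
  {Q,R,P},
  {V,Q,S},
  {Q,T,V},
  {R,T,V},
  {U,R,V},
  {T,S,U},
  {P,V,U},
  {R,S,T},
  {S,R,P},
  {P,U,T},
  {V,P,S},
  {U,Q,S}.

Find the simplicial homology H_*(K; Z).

Take the total order P < Q < R < S < T < U < V on the vertex set. Then K (dimension 2) consists of the simplices:

  0-simplices (7): P, Q, R, S, T, U, V
  1-simplices (21): PQ, PR, PS, PT, PU, PV, QR, QS, QT, QU, QV, RS, RT, RU, RV, ST, SU, SV, TU, TV, UV
  2-simplices (14): PQR, PQT, PRS, PSV, PTU, PUV, QRU, QSU, QSV, QTV, RST, RTV, RUV, STU

Hence C_0 ≅ Z^7, C_1 ≅ Z^21, C_2 ≅ Z^14.

Boundary ∂_1: C_1 → C_0 maps an edge to its endpoints' difference, ∂[p,q] = q − p. For instance
  ∂PV = V − P.
The 7×21 boundary matrix has rank 6 and Smith normal form diag(1,1,1,1,1,1).

The boundary map ∂_2: C_2 → C_1 acts by ∂[p,q,r] = [q,r] − [p,r] + [p,q]. For instance
  ∂QRU = RU − QU + QR,
  ∂QSU = SU − QU + QS.
As a 21×14 matrix over Z this has rank 13, with invariant factors (1,1,1,1,1,1,1,1,1,1,1,1,1).

Now H_k = ker ∂_k / im ∂_{k+1}, so:

  H_0: rank C_0 − rank ∂_1 = 7 − 6 = 1, and the invariant factors of ∂_1 are all 1, so H_0 = Z.
  H_1: rank ker ∂_1 − rank ∂_2 = (21 − 6) − 13 = 2, and the invariant factors of ∂_2 are all 1, so H_1 = Z^2.
  H_2: rank ker ∂_2 − rank ∂_3 = (14 − 13) − 0 = 1, and there is no ∂_3, so H_2 = Z.

H_0 = Z,  H_1 = Z^2,  H_2 = Z.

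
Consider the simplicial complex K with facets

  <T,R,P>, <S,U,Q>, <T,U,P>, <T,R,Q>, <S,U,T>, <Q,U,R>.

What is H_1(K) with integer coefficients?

H_1 = Z.

We work with the vertex ordering P < Q < R < S < T < U. The simplices of K, each written with vertices in increasing order, are:

  0-simplices (6): P, Q, R, S, T, U
  1-simplices (12): PR, PT, PU, QR, QS, QT, QU, RT, RU, ST, SU, TU
  2-simplices (6): PRT, PTU, QRT, QRU, QSU, STU

giving chain groups C_0 ≅ Z^6, C_1 ≅ Z^12, C_2 ≅ Z^6.

∂_1: C_1 → C_0 maps an edge to its endpoints' difference, ∂[p,q] = q − p. For instance
  ∂RU = U − R.
The 6×12 boundary matrix has rank 5 and Smith normal form diag(1,1,1,1,1).

Boundary ∂_2: C_2 → C_1 maps a triangle to the signed sum of its edges. For instance
  ∂QRT = RT − QT + QR,
  ∂PTU = TU − PU + PT.
This gives a 12×6 integer matrix of rank 6; reducing to Smith normal form yields diagonal entries (1,1,1,1,1,1).

Computing H_k = (kernel of ∂_k) / (image of ∂_{k+1}):

  H_1: rank ker ∂_1 − rank ∂_2 = (12 − 5) − 6 = 1, and the invariant factors of ∂_2 are all 1, so H_1 ≅ Z.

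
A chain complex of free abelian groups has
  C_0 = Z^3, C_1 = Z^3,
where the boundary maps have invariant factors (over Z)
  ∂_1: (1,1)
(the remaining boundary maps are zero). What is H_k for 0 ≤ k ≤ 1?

H_0 ≅ Z,  H_1 ≅ Z.

H_0: b_0 = 3 − 0 − 2 = 1; torsion from ∂_1 factors > 1: none. So H_0 ≅ Z.
H_1: b_1 = 3 − 2 − 0 = 1; torsion from ∂_2 factors > 1: none. So H_1 ≅ Z.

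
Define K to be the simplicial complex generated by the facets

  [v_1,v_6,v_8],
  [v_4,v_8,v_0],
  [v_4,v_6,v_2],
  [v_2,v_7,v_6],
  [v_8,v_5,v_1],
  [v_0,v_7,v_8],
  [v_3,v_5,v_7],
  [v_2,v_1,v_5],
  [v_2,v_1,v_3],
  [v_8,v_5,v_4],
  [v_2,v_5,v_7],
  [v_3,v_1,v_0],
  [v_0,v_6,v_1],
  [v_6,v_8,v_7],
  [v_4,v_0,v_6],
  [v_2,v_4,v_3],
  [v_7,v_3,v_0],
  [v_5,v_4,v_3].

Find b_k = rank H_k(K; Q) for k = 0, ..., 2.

Fix the vertex order v_0 < v_1 < v_2 < v_3 < v_4 < v_5 < v_6 < v_7 < v_8 and write every simplex with vertices in increasing order. Then dim K = 2 and the simplices of K are:

  0-simplices (9): [v_0], [v_1], [v_2], [v_3], [v_4], [v_5], [v_6], [v_7], [v_8]
  1-simplices (27): (27 of them)
  2-simplices (18): (18 of them)

giving chain groups C_0 ≅ Z^9, C_1 ≅ Z^27, C_2 ≅ Z^18.

∂_1: C_1 → C_0 sends each edge [p,q] (with p < q) to q − p.
As a 9×27 matrix over Z this has rank 8, with invariant factors (1,1,1,1,1,1,1,1).

Boundary ∂_2: C_2 → C_1 maps a triangle to the signed sum of its edges. For instance
  ∂[v_0,v_7,v_8] = [v_7,v_8] − [v_0,v_8] + [v_0,v_7],
  ∂[v_0,v_1,v_3] = [v_1,v_3] − [v_0,v_3] + [v_0,v_1].
As a 27×18 matrix over Z this has rank 18, with invariant factors (1,1,1,1,1,1,1,1,1,1,1,1,1,1,1,1,1,2).

From H_k ≅ ker(∂_k) / im(∂_{k+1}) we obtain:

  H_0: rank C_0 − rank ∂_1 = 9 − 8 = 1, and the invariant factors of ∂_1 are all 1, so H_0 ≅ Z.
  H_1: rank ker ∂_1 − rank ∂_2 = (27 − 8) − 18 = 1, and ∂_2 has invariant factor 2 > 1, so H_1 ≅ Z ⊕ Z/2Z.
  H_2: rank ker ∂_2 − rank ∂_3 = (18 − 18) − 0 = 0, and there is no ∂_3, so H_2 ≅ 0.

Hence the Betti numbers are b_0 = 1, b_1 = 1, b_2 = 0.

b_0 = 1, b_1 = 1, b_2 = 0.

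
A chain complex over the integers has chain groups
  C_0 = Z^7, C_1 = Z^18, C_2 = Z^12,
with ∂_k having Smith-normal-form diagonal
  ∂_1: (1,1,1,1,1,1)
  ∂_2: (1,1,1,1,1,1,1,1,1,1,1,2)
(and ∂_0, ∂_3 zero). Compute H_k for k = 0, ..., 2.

H_0 ≅ Z,  H_1 ≅ Z/2,  H_2 = 0.

H_0: b_0 = 7 − 0 − 6 = 1; torsion from ∂_1 factors > 1: none. So H_0 ≅ Z.
H_1: b_1 = 18 − 6 − 12 = 0; torsion from ∂_2 factors > 1: [2]. So H_1 ≅ Z/2.
H_2: b_2 = 12 − 12 − 0 = 0; torsion from ∂_3 factors > 1: none. So H_2 ≅ 0.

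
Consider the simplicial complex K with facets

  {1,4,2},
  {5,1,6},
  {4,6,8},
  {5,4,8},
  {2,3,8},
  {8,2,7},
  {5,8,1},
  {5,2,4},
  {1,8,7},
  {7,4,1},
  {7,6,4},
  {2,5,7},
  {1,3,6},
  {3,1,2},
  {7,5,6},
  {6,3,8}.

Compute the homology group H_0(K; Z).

H_0 = Z.

We work with the vertex ordering 1 < 2 < 3 < 4 < 5 < 6 < 7 < 8. The simplices of K, each written with vertices in increasing order, are:

  0-simplices (8): [1], [2], [3], [4], [5], [6], [7], [8]
  1-simplices (24): (24 of them)
  2-simplices (16): [1,2,3], [1,2,4], [1,3,6], [1,4,7], [1,5,6], [1,5,8], [1,7,8], [2,3,8], [2,4,5], [2,5,7], [2,7,8], [3,6,8], [4,5,8], [4,6,7], [4,6,8], [5,6,7]

giving chain groups C_0 ≅ Z^8, C_1 ≅ Z^24, C_2 ≅ Z^16.

Boundary ∂_1: C_1 → C_0 maps an edge to its endpoints' difference, ∂[p,q] = q − p.
The resulting 8×24 matrix has rank 7, and its Smith normal form has invariant factors (1,1,1,1,1,1,1).

Boundary ∂_2: C_2 → C_1 acts by ∂[p,q,r] = [q,r] − [p,r] + [p,q]. For instance
  ∂[2,5,7] = [5,7] − [2,7] + [2,5],
  ∂[5,6,7] = [6,7] − [5,7] + [5,6].
The resulting 24×16 matrix has rank 15, and its Smith normal form has invariant factors (1,1,1,1,1,1,1,1,1,1,1,1,1,1,1).

Reading off H_k = ker ∂_k / im ∂_{k+1}:

  H_0: rank C_0 − rank ∂_1 = 8 − 7 = 1, and the invariant factors of ∂_1 are all 1, so H_0 = Z.

(K is a triangulation of the torus T^2.)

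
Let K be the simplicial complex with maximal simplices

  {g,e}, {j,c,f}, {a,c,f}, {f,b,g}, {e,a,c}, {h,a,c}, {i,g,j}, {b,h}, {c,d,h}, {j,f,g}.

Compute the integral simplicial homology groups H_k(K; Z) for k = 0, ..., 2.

Fix the vertex order a < b < c < d < e < f < g < h < i < j and write every simplex with vertices in increasing order. Then dim K = 2 and the simplices of K are:

  0-simplices (10): a, b, c, d, e, f, g, h, i, j
  1-simplices (19): ac, ae, af, ah, bf, bg, bh, cd, ce, cf, ch, cj, dh, eg, fg, fj, gi, gj, ij
  2-simplices (8): ace, acf, ach, bfg, cdh, cfj, fgj, gij

so the chain groups are C_0 ≅ Z^10, C_1 ≅ Z^19, C_2 ≅ Z^8.

∂_1: C_1 → C_0 maps an edge to its endpoints' difference, ∂[p,q] = q − p. For instance
  ∂cf = f − c.
As a 10×19 matrix over Z this has rank 9, with invariant factors (1,1,1,1,1,1,1,1,1).

∂_2: C_2 → C_1 sends each 2-simplex [p,q,r] to [q,r] − [p,r] + [p,q]. For instance
  ∂acf = cf − af + ac,
  ∂cfj = fj − cj + cf.
This gives a 19×8 integer matrix of rank 8; reducing to Smith normal form yields diagonal entries (1,1,1,1,1,1,1,1).

Reading off H_k = ker ∂_k / im ∂_{k+1}:

  H_0: rank C_0 − rank ∂_1 = 10 − 9 = 1, and the invariant factors of ∂_1 are all 1, so H_0 ≅ Z.
  H_1: rank ker ∂_1 − rank ∂_2 = (19 − 9) − 8 = 2, and the invariant factors of ∂_2 are all 1, so H_1 ≅ Z^2.
  H_2: rank ker ∂_2 − rank ∂_3 = (8 − 8) − 0 = 0, and there is no ∂_3, so H_2 ≅ 0.

H_0 = Z,  H_1 = Z^2,  H_2 = 0.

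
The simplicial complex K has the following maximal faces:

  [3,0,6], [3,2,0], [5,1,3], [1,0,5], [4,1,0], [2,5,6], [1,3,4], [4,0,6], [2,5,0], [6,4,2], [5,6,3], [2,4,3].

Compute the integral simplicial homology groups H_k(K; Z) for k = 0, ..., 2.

H_0 ≅ Z,  H_1 ≅ Z/2,  H_2 = 0.

Take the total order 0 < 1 < 2 < 3 < 4 < 5 < 6 on the vertex set. Then K (dimension 2) consists of the simplices:

  0-simplices (7): [0], [1], [2], [3], [4], [5], [6]
  1-simplices (18): [0,1], [0,2], [0,3], [0,4], [0,5], [0,6], [1,3], [1,4], [1,5], [2,3], [2,4], [2,5], [2,6], [3,4], [3,5], [3,6], [4,6], [5,6]
  2-simplices (12): [0,1,4], [0,1,5], [0,2,3], [0,2,5], [0,3,6], [0,4,6], [1,3,4], [1,3,5], [2,3,4], [2,4,6], [2,5,6], [3,5,6]

giving chain groups C_0 ≅ Z^7, C_1 ≅ Z^18, C_2 ≅ Z^12.

∂_1: C_1 → C_0 is given by ∂[p,q] = [q] − [p]. For instance
  ∂[0,2] = [2] − [0].
The 7×18 boundary matrix has rank 6 and Smith normal form diag(1,1,1,1,1,1).

The boundary map ∂_2: C_2 → C_1 acts by ∂[p,q,r] = [q,r] − [p,r] + [p,q]. For instance
  ∂[0,1,5] = [1,5] − [0,5] + [0,1],
  ∂[0,3,6] = [3,6] − [0,6] + [0,3].
As a 18×12 matrix over Z this has rank 12, with invariant factors (1,1,1,1,1,1,1,1,1,1,1,2).

Computing H_k = (kernel of ∂_k) / (image of ∂_{k+1}):

  H_0: rank C_0 − rank ∂_1 = 7 − 6 = 1, and the invariant factors of ∂_1 are all 1, so H_0 ≅ Z.
  H_1: rank ker ∂_1 − rank ∂_2 = (18 − 6) − 12 = 0, and ∂_2 has invariant factor 2 > 1, so H_1 ≅ Z/2.
  H_2: rank ker ∂_2 − rank ∂_3 = (12 − 12) − 0 = 0, and there is no ∂_3, so H_2 ≅ 0.

As a check, the Euler characteristic is 7 − 18 + 12 = 1, which agrees with 1 − 0 + 0 = 1.
(K is a triangulation of the real projective plane RP^2.)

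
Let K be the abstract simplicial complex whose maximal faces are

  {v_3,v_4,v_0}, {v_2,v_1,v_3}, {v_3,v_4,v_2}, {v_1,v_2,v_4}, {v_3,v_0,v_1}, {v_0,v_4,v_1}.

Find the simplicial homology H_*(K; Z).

H_0 ≅ Z,  H_1 = 0,  H_2 ≅ Z.

Order the vertices as v_0 < v_1 < v_2 < v_3 < v_4. Listing each simplex with vertices in this order, K has dimension 2 with simplices:

  0-simplices (5): [v_0], [v_1], [v_2], [v_3], [v_4]
  1-simplices (9): [v_0,v_1], [v_0,v_3], [v_0,v_4], [v_1,v_2], [v_1,v_3], [v_1,v_4], [v_2,v_3], [v_2,v_4], [v_3,v_4]
  2-simplices (6): [v_0,v_1,v_3], [v_0,v_1,v_4], [v_0,v_3,v_4], [v_1,v_2,v_3], [v_1,v_2,v_4], [v_2,v_3,v_4]

so the chain groups are C_0 ≅ Z^5, C_1 ≅ Z^9, C_2 ≅ Z^6.

Boundary ∂_1: C_1 → C_0 maps an edge to its endpoints' difference, ∂[p,q] = q − p.
This gives a 5×9 integer matrix of rank 4; reducing to Smith normal form yields diagonal entries (1,1,1,1).

The boundary map ∂_2: C_2 → C_1 maps a triangle to the signed sum of its edges. For instance
  ∂[v_1,v_2,v_4] = [v_2,v_4] − [v_1,v_4] + [v_1,v_2],
  ∂[v_2,v_3,v_4] = [v_3,v_4] − [v_2,v_4] + [v_2,v_3].
This gives a 9×6 integer matrix of rank 5; reducing to Smith normal form yields diagonal entries (1,1,1,1,1).

Now H_k = ker ∂_k / im ∂_{k+1}, so:

  H_0: rank C_0 − rank ∂_1 = 5 − 4 = 1, and the invariant factors of ∂_1 are all 1, so H_0 = Z.
  H_1: rank ker ∂_1 − rank ∂_2 = (9 − 4) − 5 = 0, and the invariant factors of ∂_2 are all 1, so H_1 = 0.
  H_2: rank ker ∂_2 − rank ∂_3 = (6 − 5) − 0 = 1, and there is no ∂_3, so H_2 = Z.

(K is a triangulation of the 2-sphere S^2.)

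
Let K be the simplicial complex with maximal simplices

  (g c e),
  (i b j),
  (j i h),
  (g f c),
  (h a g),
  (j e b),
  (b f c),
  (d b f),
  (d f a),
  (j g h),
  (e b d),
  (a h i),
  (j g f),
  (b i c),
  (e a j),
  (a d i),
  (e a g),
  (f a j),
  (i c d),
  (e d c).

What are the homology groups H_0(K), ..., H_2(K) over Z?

H_0 ≅ Z,  H_1 ≅ Z ⊕ Z_2,  H_2 = 0.

Order the vertices as a < b < c < d < e < f < g < h < i < j. Listing each simplex with vertices in this order, K has dimension 2 with simplices:

  0-simplices (10): a, b, c, d, e, f, g, h, i, j
  1-simplices (30): ad, ae, af, ag, ah, ai, aj, bc, bd, be, bf, bi, bj, cd, ce, cf, cg, ci, de, df, di, eg, ej, fg, fj, gh, gj, hi, hj, ij
  2-simplices (20): adf, adi, aeg, aej, afj, agh, ahi, bcf, bci, bde, bdf, bej, bij, cde, cdi, ceg, cfg, fgj, ghj, hij

so the chain groups are C_0 ≅ Z^10, C_1 ≅ Z^30, C_2 ≅ Z^20.

∂_1: C_1 → C_0 maps an edge to its endpoints' difference, ∂[p,q] = q − p. For instance
  ∂di = i − d.
This gives a 10×30 integer matrix of rank 9; reducing to Smith normal form yields diagonal entries (1,1,1,1,1,1,1,1,1).

Boundary ∂_2: C_2 → C_1 acts by ∂[p,q,r] = [q,r] − [p,r] + [p,q]. For instance
  ∂cdi = di − ci + cd,
  ∂bcf = cf − bf + bc.
This gives a 30×20 integer matrix of rank 20; reducing to Smith normal form yields diagonal entries (1,1,1,1,1,1,1,1,1,1,1,1,1,1,1,1,1,1,1,2).

Reading off H_k = ker ∂_k / im ∂_{k+1}:

  H_0: rank C_0 − rank ∂_1 = 10 − 9 = 1, and the invariant factors of ∂_1 are all 1, so H_0 ≅ Z.
  H_1: rank ker ∂_1 − rank ∂_2 = (30 − 9) − 20 = 1, and ∂_2 has invariant factor 2 > 1, so H_1 ≅ Z ⊕ Z_2.
  H_2: rank ker ∂_2 − rank ∂_3 = (20 − 20) − 0 = 0, and there is no ∂_3, so H_2 ≅ 0.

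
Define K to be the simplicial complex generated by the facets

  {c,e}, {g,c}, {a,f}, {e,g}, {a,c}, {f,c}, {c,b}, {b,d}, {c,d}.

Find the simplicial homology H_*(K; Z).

Order the vertices as a < b < c < d < e < f < g. Listing each simplex with vertices in this order, K has dimension 1 with simplices:

  0-simplices (7): a, b, c, d, e, f, g
  1-simplices (9): ac, af, bc, bd, cd, ce, cf, cg, eg

giving chain groups C_0 ≅ Z^7, C_1 ≅ Z^9.

∂_1: C_1 → C_0 is given by ∂[p,q] = [q] − [p]. For instance
  ∂bc = c − b.
As a 7×9 matrix over Z this has rank 6, with invariant factors (1,1,1,1,1,1).

From H_k ≅ ker(∂_k) / im(∂_{k+1}) we obtain:

  H_0: rank C_0 − rank ∂_1 = 7 − 6 = 1, and the invariant factors of ∂_1 are all 1, so H_0 = Z.
  H_1: rank ker ∂_1 − rank ∂_2 = (9 − 6) − 0 = 3, and there is no ∂_2, so H_1 = Z^3.

As a check, the Euler characteristic is 7 − 9 = -2, which agrees with 1 − 3 = -2.

H_0 ≅ Z,  H_1 ≅ Z^3.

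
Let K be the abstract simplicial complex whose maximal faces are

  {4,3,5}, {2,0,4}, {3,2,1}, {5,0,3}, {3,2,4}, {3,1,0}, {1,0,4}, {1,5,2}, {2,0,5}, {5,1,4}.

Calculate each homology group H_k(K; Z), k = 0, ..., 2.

Take the total order 0 < 1 < 2 < 3 < 4 < 5 on the vertex set. Then K (dimension 2) consists of the simplices:

  0-simplices (6): [0], [1], [2], [3], [4], [5]
  1-simplices (15): [0,1], [0,2], [0,3], [0,4], [0,5], [1,2], [1,3], [1,4], [1,5], [2,3], [2,4], [2,5], [3,4], [3,5], [4,5]
  2-simplices (10): [0,1,3], [0,1,4], [0,2,4], [0,2,5], [0,3,5], [1,2,3], [1,2,5], [1,4,5], [2,3,4], [3,4,5]

so the chain groups are C_0 ≅ Z^6, C_1 ≅ Z^15, C_2 ≅ Z^10.

Boundary ∂_1: C_1 → C_0 maps an edge to its endpoints' difference, ∂[p,q] = q − p. For instance
  ∂[0,2] = [2] − [0].
As a 6×15 matrix over Z this has rank 5, with invariant factors (1,1,1,1,1).

Boundary ∂_2: C_2 → C_1 maps a triangle to the signed sum of its edges. For instance
  ∂[0,2,4] = [2,4] − [0,4] + [0,2],
  ∂[0,1,3] = [1,3] − [0,3] + [0,1].
As a 15×10 matrix over Z this has rank 10, with invariant factors (1,1,1,1,1,1,1,1,1,2).

Computing H_k = (kernel of ∂_k) / (image of ∂_{k+1}):

  H_0: rank C_0 − rank ∂_1 = 6 − 5 = 1, and the invariant factors of ∂_1 are all 1, so H_0 ≅ Z.
  H_1: rank ker ∂_1 − rank ∂_2 = (15 − 5) − 10 = 0, and ∂_2 has invariant factor 2 > 1, so H_1 ≅ Z_2.
  H_2: rank ker ∂_2 − rank ∂_3 = (10 − 10) − 0 = 0, and there is no ∂_3, so H_2 ≅ 0.

As a check, the Euler characteristic is 6 − 15 + 10 = 1, which agrees with 1 − 0 + 0 = 1.
(K is a triangulation of the real projective plane RP^2.)

H_0 ≅ Z,  H_1 ≅ Z_2,  H_2 = 0.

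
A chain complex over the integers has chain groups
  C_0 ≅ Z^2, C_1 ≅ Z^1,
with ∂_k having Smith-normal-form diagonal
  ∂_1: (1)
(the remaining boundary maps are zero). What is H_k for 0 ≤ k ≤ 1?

H_0: b_0 = 2 − 0 − 1 = 1; torsion from ∂_1 factors > 1: none. So H_0 ≅ Z.
H_1: b_1 = 1 − 1 − 0 = 0; torsion from ∂_2 factors > 1: none. So H_1 ≅ 0.

H_0 ≅ Z,  H_1 = 0.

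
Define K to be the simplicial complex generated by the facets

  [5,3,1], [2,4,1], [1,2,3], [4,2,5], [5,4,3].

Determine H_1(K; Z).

Fix the vertex order 1 < 2 < 3 < 4 < 5 and write every simplex with vertices in increasing order. Then dim K = 2 and the simplices of K are:

  0-simplices (5): [1], [2], [3], [4], [5]
  1-simplices (10): [1,2], [1,3], [1,4], [1,5], [2,3], [2,4], [2,5], [3,4], [3,5], [4,5]
  2-simplices (5): [1,2,3], [1,2,4], [1,3,5], [2,4,5], [3,4,5]

Hence C_0 ≅ Z^5, C_1 ≅ Z^10, C_2 ≅ Z^5.

Boundary ∂_1: C_1 → C_0 is given by ∂[p,q] = [q] − [p]. For instance
  ∂[2,4] = [4] − [2].
The resulting 5×10 matrix has rank 4, and its Smith normal form has invariant factors (1,1,1,1).

The boundary map ∂_2: C_2 → C_1 sends each 2-simplex [p,q,r] to [q,r] − [p,r] + [p,q]. For instance
  ∂[3,4,5] = [4,5] − [3,5] + [3,4],
  ∂[1,2,4] = [2,4] − [1,4] + [1,2].
The resulting 10×5 matrix has rank 5, and its Smith normal form has invariant factors (1,1,1,1,1).

From H_k ≅ ker(∂_k) / im(∂_{k+1}) we obtain:

  H_1: rank ker ∂_1 − rank ∂_2 = (10 − 4) − 5 = 1, and the invariant factors of ∂_2 are all 1, so H_1 = Z.

H_1 = Z.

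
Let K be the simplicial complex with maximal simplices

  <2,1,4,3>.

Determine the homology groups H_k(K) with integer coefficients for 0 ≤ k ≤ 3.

H_0 ≅ Z,  H_1 = 0,  H_2 = 0,  H_3 = 0.

K has 4 vertices, 6 edges, 4 triangles, 1 3-simplex.
rank ∂_0 = 0, rank ∂_1 = 3 ⇒ b_0 = 4 − 0 − 3 = 1; all invariant factors of ∂_1 are 1 so no torsion. So H_0 = Z.
rank ∂_1 = 3, rank ∂_2 = 3 ⇒ b_1 = 6 − 3 − 3 = 0; all invariant factors of ∂_2 are 1 so no torsion. So H_1 = 0.
rank ∂_2 = 3, rank ∂_3 = 1 ⇒ b_2 = 4 − 3 − 1 = 0; all invariant factors of ∂_3 are 1 so no torsion. So H_2 = 0.
rank ∂_3 = 1, rank ∂_4 = 0 ⇒ b_3 = 1 − 1 − 0 = 0. So H_3 = 0.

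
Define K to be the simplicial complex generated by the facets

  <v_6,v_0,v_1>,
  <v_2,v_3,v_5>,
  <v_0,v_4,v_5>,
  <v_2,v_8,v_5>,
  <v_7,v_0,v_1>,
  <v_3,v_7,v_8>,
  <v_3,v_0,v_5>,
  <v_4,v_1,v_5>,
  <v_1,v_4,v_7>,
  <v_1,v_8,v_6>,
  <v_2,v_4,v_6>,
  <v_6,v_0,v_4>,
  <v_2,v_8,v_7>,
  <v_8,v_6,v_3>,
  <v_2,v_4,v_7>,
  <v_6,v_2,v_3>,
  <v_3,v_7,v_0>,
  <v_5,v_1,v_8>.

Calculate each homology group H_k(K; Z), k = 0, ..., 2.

We work with the vertex ordering v_0 < v_1 < v_2 < v_3 < v_4 < v_5 < v_6 < v_7 < v_8. The simplices of K, each written with vertices in increasing order, are:

  0-simplices (9): [v_0], [v_1], [v_2], [v_3], [v_4], [v_5], [v_6], [v_7], [v_8]
  1-simplices (27): (27 of them)
  2-simplices (18): (18 of them)

giving chain groups C_0 ≅ Z^9, C_1 ≅ Z^27, C_2 ≅ Z^18.

The boundary map ∂_1: C_1 → C_0 is given by ∂[p,q] = [q] − [p]. For instance
  ∂[v_0,v_3] = [v_3] − [v_0].
This gives a 9×27 integer matrix of rank 8; reducing to Smith normal form yields diagonal entries (1,1,1,1,1,1,1,1).

∂_2: C_2 → C_1 acts by ∂[p,q,r] = [q,r] − [p,r] + [p,q]. For instance
  ∂[v_1,v_4,v_7] = [v_4,v_7] − [v_1,v_7] + [v_1,v_4],
  ∂[v_0,v_4,v_6] = [v_4,v_6] − [v_0,v_6] + [v_0,v_4].
The resulting 27×18 matrix has rank 18, and its Smith normal form has invariant factors (1,1,1,1,1,1,1,1,1,1,1,1,1,1,1,1,1,2).

From H_k ≅ ker(∂_k) / im(∂_{k+1}) we obtain:

  H_0: rank C_0 − rank ∂_1 = 9 − 8 = 1, and the invariant factors of ∂_1 are all 1, so H_0 ≅ Z.
  H_1: rank ker ∂_1 − rank ∂_2 = (27 − 8) − 18 = 1, and ∂_2 has invariant factor 2 > 1, so H_1 ≅ Z ⊕ Z/2.
  H_2: rank ker ∂_2 − rank ∂_3 = (18 − 18) − 0 = 0, and there is no ∂_3, so H_2 ≅ 0.

(K is a triangulation of the Klein bottle.)

H_0 = Z,  H_1 = Z ⊕ Z/2,  H_2 = 0.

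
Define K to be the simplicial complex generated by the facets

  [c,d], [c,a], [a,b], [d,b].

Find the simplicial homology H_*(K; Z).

We work with the vertex ordering a < b < c < d. The simplices of K, each written with vertices in increasing order, are:

  0-simplices (4): a, b, c, d
  1-simplices (4): ab, ac, bd, cd

Hence C_0 ≅ Z^4, C_1 ≅ Z^4.

Boundary ∂_1: C_1 → C_0 is given by ∂[p,q] = [q] − [p].
This gives a 4×4 integer matrix of rank 3; reducing to Smith normal form yields diagonal entries (1,1,1).

Now H_k = ker ∂_k / im ∂_{k+1}, so:

  H_0: rank C_0 − rank ∂_1 = 4 − 3 = 1, and the invariant factors of ∂_1 are all 1, so H_0 = Z.
  H_1: rank ker ∂_1 − rank ∂_2 = (4 − 3) − 0 = 1, and there is no ∂_2, so H_1 = Z.

H_0 = Z,  H_1 = Z.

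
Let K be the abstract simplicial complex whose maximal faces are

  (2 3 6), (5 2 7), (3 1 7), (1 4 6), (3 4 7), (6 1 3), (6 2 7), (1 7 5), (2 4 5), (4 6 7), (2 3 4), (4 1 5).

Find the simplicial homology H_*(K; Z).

H_0 = Z,  H_1 = Z/2,  H_2 = 0.

Take the total order 1 < 2 < 3 < 4 < 5 < 6 < 7 on the vertex set. Then K (dimension 2) consists of the simplices:

  0-simplices (7): [1], [2], [3], [4], [5], [6], [7]
  1-simplices (18): [1,3], [1,4], [1,5], [1,6], [1,7], [2,3], [2,4], [2,5], [2,6], [2,7], [3,4], [3,6], [3,7], [4,5], [4,6], [4,7], [5,7], [6,7]
  2-simplices (12): [1,3,6], [1,3,7], [1,4,5], [1,4,6], [1,5,7], [2,3,4], [2,3,6], [2,4,5], [2,5,7], [2,6,7], [3,4,7], [4,6,7]

giving chain groups C_0 ≅ Z^7, C_1 ≅ Z^18, C_2 ≅ Z^12.

∂_1: C_1 → C_0 sends each edge [p,q] (with p < q) to q − p.
This gives a 7×18 integer matrix of rank 6; reducing to Smith normal form yields diagonal entries (1,1,1,1,1,1).

Boundary ∂_2: C_2 → C_1 sends each 2-simplex [p,q,r] to [q,r] − [p,r] + [p,q]. For instance
  ∂[4,6,7] = [6,7] − [4,7] + [4,6],
  ∂[1,3,6] = [3,6] − [1,6] + [1,3].
The 18×12 boundary matrix has rank 12 and Smith normal form diag(1,1,1,1,1,1,1,1,1,1,1,2).

Computing H_k = (kernel of ∂_k) / (image of ∂_{k+1}):

  H_0: rank C_0 − rank ∂_1 = 7 − 6 = 1, and the invariant factors of ∂_1 are all 1, so H_0 ≅ Z.
  H_1: rank ker ∂_1 − rank ∂_2 = (18 − 6) − 12 = 0, and ∂_2 has invariant factor 2 > 1, so H_1 ≅ Z/2.
  H_2: rank ker ∂_2 − rank ∂_3 = (12 − 12) − 0 = 0, and there is no ∂_3, so H_2 ≅ 0.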